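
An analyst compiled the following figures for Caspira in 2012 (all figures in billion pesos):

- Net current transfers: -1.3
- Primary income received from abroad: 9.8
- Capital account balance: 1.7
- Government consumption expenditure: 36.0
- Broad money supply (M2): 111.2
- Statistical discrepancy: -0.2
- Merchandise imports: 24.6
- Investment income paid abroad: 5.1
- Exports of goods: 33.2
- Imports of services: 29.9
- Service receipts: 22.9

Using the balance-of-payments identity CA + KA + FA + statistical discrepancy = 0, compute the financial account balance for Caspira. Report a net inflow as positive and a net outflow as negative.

-6.5

Goods balance = 33.2 - 24.6 = 8.6
Services balance = 22.9 - 29.9 = -7.0
Trade balance (goods + services) = 8.6 + (-7.0) = 1.6
Net primary income = 9.8 - 5.1 = 4.7
Net secondary income = -1.3
Current account = 1.6 + 4.7 + (-1.3) = 5.0
Financial account = -(5.0 + 1.7 + (-0.2)) = -6.5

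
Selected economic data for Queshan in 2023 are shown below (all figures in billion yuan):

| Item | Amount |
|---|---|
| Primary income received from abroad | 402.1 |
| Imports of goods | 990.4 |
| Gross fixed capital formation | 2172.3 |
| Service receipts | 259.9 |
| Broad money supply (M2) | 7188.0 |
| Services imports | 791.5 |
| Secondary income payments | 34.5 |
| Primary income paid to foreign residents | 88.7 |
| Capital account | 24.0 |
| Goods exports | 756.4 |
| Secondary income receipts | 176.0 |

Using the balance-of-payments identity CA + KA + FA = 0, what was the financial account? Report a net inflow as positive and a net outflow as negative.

Goods balance = 756.4 - 990.4 = -234.0
Services balance = 259.9 - 791.5 = -531.6
Trade balance (goods + services) = -234.0 + (-531.6) = -765.6
Net primary income = 402.1 - 88.7 = 313.4
Net secondary income = 176.0 - 34.5 = 141.5
Current account = -765.6 + 313.4 + 141.5 = -310.7
Financial account = -(-310.7 + 24.0) = 286.7

286.7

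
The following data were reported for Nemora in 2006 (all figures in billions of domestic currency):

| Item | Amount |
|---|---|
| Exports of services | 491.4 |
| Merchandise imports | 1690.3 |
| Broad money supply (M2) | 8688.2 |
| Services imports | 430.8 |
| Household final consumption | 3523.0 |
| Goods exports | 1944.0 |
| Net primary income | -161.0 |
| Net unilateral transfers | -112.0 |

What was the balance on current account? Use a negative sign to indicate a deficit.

41.3

Goods balance = 1944.0 - 1690.3 = 253.7
Services balance = 491.4 - 430.8 = 60.6
Trade balance (goods + services) = 253.7 + 60.6 = 314.3
Net primary income = -161.0
Net secondary income = -112.0
Current account = 314.3 + (-161.0) + (-112.0) = 41.3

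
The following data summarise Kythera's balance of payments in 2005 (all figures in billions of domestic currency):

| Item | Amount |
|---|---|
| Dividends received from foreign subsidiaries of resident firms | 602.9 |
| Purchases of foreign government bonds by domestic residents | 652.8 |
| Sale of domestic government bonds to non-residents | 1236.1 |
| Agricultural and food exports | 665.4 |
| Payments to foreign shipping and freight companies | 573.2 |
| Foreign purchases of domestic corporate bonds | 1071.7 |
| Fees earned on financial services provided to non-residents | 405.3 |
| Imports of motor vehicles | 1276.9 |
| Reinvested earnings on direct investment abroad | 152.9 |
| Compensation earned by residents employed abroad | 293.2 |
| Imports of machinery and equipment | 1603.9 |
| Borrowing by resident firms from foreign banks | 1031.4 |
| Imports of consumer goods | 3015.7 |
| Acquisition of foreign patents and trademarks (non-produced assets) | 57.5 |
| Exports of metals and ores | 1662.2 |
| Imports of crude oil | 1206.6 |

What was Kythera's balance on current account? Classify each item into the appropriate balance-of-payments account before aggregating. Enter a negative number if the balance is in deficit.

Goods: 665.4 - 1206.6 - 3015.7 - 1276.9 + 1662.2 - 1603.9 = -4775.5
Services: 405.3 - 573.2 = -167.9
Primary income: 602.9 + 293.2 + 152.9 = 1049.0
Current account = (-4775.5) + (-167.9) + 1049.0 = -3894.4
(Excluded from the current account — financial account: purchases of foreign government bonds by domestic residents 652.8, sale of domestic government bonds to non-residents 1236.1, foreign purchases of domestic corporate bonds 1071.7, borrowing by resident firms from foreign banks 1031.4; capital account: acquisition of foreign patents and trademarks (non-produced assets) 57.5.)

-3894.4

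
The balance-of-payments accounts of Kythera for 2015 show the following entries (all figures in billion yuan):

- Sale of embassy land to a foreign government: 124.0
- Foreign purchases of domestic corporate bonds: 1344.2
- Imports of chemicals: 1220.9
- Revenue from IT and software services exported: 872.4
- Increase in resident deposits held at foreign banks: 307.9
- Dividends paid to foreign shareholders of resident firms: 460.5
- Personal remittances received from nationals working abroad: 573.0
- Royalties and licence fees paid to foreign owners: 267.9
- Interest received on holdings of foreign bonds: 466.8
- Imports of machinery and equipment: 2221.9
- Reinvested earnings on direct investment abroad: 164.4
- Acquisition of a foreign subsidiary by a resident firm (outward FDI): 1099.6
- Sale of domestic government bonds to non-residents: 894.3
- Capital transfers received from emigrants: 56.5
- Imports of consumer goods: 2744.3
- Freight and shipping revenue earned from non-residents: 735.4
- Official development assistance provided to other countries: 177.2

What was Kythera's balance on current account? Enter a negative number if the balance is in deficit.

Goods: -2744.3 - 2221.9 - 1220.9 = -6187.1
Services: -267.9 + 872.4 + 735.4 = 1339.9
Primary income: 466.8 - 460.5 + 164.4 = 170.7
Secondary income: -177.2 + 573.0 = 395.8
Current account = (-6187.1) + 1339.9 + 170.7 + 395.8 = -4280.7
(Excluded from the current account — capital account: sale of embassy land to a foreign government 124.0, capital transfers received from emigrants 56.5; financial account: foreign purchases of domestic corporate bonds 1344.2, increase in resident deposits held at foreign banks 307.9, acquisition of a foreign subsidiary by a resident firm (outward FDI) 1099.6, sale of domestic government bonds to non-residents 894.3.)

-4280.7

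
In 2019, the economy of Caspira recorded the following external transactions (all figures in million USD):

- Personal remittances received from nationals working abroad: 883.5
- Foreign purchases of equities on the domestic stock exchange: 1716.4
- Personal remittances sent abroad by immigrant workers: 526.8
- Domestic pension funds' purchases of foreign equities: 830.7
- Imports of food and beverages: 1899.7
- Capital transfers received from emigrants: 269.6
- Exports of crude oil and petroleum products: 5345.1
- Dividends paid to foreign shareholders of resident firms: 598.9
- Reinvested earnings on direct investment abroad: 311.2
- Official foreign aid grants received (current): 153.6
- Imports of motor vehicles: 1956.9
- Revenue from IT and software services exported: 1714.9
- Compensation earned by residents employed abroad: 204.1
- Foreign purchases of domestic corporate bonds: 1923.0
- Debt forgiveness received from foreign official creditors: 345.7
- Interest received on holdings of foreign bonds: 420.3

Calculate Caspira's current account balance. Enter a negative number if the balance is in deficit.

Goods: -1956.9 - 1899.7 + 5345.1 = 1488.5
Services: 1714.9
Primary income: 420.3 + 311.2 + 204.1 - 598.9 = 336.7
Secondary income: 883.5 + 153.6 - 526.8 = 510.3
Current account = 1488.5 + 1714.9 + 336.7 + 510.3 = 4050.4
(Excluded from the current account — financial account: foreign purchases of equities on the domestic stock exchange 1716.4, domestic pension funds' purchases of foreign equities 830.7, foreign purchases of domestic corporate bonds 1923.0; capital account: capital transfers received from emigrants 269.6, debt forgiveness received from foreign official creditors 345.7.)

4050.4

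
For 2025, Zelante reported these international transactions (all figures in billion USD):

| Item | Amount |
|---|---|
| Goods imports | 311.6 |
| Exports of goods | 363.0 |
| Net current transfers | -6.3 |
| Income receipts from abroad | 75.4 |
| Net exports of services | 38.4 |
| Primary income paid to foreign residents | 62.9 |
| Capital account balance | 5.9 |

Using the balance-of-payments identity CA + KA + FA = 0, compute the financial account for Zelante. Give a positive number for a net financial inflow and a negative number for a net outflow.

-101.9

Goods balance = 363.0 - 311.6 = 51.4
Services balance = 38.4
Trade balance (goods + services) = 51.4 + 38.4 = 89.8
Net primary income = 75.4 - 62.9 = 12.5
Net secondary income = -6.3
Current account = 89.8 + 12.5 + (-6.3) = 96.0
Financial account = -(96.0 + 5.9) = -101.9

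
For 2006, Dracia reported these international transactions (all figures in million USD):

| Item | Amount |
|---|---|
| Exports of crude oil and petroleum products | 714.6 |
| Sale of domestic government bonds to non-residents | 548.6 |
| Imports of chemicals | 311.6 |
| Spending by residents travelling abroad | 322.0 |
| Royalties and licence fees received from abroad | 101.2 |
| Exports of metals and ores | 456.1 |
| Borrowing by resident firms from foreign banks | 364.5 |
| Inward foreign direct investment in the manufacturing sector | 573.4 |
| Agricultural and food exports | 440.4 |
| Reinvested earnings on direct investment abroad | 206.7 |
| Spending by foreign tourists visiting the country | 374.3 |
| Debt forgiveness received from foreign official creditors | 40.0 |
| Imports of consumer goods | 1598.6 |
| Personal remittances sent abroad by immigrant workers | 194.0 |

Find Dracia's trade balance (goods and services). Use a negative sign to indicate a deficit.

-145.6

Goods: 714.6 - 1598.6 + 440.4 + 456.1 - 311.6 = -299.1
Services: -322.0 + 101.2 + 374.3 = 153.5
Trade balance = -299.1 + 153.5 = -145.6
(Excluded from the trade balance — financial account: sale of domestic government bonds to non-residents 548.6, borrowing by resident firms from foreign banks 364.5, inward foreign direct investment in the manufacturing sector 573.4; primary income: reinvested earnings on direct investment abroad 206.7; capital account: debt forgiveness received from foreign official creditors 40.0; secondary income: personal remittances sent abroad by immigrant workers 194.0.)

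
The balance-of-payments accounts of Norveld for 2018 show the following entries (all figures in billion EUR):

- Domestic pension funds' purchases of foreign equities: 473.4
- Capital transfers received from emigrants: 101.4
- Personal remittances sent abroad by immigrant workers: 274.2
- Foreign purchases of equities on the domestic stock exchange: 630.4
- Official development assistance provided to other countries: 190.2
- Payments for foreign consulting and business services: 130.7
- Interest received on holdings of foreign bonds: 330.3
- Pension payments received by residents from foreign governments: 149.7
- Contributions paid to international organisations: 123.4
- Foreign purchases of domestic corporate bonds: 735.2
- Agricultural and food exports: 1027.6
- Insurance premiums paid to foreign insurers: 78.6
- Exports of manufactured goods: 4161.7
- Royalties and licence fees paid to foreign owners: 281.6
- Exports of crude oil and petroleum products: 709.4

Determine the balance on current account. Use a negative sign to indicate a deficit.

5300.0

Goods: 1027.6 + 709.4 + 4161.7 = 5898.7
Services: -281.6 - 130.7 - 78.6 = -490.9
Primary income: 330.3
Secondary income: -190.2 - 274.2 - 123.4 + 149.7 = -438.1
Current account = 5898.7 + (-490.9) + 330.3 + (-438.1) = 5300.0
(Excluded from the current account — financial account: domestic pension funds' purchases of foreign equities 473.4, foreign purchases of equities on the domestic stock exchange 630.4, foreign purchases of domestic corporate bonds 735.2; capital account: capital transfers received from emigrants 101.4.)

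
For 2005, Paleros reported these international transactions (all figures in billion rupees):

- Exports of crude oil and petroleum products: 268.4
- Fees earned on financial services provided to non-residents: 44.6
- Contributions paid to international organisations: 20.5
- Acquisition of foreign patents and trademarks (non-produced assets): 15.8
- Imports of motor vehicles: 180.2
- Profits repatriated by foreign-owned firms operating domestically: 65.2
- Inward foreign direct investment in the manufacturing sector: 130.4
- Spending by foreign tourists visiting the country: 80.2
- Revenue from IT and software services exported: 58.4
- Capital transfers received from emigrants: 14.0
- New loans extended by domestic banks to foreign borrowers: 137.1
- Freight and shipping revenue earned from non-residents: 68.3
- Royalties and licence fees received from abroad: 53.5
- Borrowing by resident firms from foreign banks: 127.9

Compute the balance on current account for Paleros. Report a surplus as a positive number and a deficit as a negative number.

Goods: -180.2 + 268.4 = 88.2
Services: 68.3 + 53.5 + 44.6 + 80.2 + 58.4 = 305.0
Primary income: -65.2
Secondary income: -20.5
Current account = 88.2 + 305.0 + (-65.2) + (-20.5) = 307.5
(Excluded from the current account — capital account: acquisition of foreign patents and trademarks (non-produced assets) 15.8, capital transfers received from emigrants 14.0; financial account: inward foreign direct investment in the manufacturing sector 130.4, new loans extended by domestic banks to foreign borrowers 137.1, borrowing by resident firms from foreign banks 127.9.)

307.5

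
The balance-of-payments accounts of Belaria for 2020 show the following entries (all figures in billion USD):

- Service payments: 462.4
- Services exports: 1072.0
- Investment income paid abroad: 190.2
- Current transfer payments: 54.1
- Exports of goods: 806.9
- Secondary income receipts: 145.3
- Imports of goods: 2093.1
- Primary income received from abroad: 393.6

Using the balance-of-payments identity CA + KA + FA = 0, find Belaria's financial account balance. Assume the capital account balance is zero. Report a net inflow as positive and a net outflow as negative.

382.0

Goods balance = 806.9 - 2093.1 = -1286.2
Services balance = 1072.0 - 462.4 = 609.6
Trade balance (goods + services) = -1286.2 + 609.6 = -676.6
Net primary income = 393.6 - 190.2 = 203.4
Net secondary income = 145.3 - 54.1 = 91.2
Current account = -676.6 + 203.4 + 91.2 = -382.0
Financial account = -(-382.0) = 382.0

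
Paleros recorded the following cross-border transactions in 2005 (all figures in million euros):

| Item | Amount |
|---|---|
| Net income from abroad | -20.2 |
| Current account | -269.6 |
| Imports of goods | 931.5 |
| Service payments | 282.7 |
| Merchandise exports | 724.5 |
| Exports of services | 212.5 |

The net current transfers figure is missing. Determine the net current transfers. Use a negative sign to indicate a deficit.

27.8

Current account = goods balance + services balance + net primary income + net secondary income
Sum of the known components = -297.4
Net current transfers = CA - (known components) = -269.6 - (-297.4) = 27.8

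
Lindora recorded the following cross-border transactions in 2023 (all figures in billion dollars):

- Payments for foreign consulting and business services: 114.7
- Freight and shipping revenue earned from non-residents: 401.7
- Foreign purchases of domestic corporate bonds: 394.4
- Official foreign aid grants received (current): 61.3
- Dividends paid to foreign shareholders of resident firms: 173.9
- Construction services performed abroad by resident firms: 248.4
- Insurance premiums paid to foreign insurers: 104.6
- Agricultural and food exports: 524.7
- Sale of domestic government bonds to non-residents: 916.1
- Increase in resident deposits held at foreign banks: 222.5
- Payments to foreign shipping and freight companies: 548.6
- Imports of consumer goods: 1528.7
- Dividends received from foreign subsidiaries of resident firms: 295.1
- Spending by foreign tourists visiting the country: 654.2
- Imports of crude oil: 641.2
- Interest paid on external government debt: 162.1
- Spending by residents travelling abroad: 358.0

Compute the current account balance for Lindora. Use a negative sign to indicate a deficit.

Goods: -641.2 + 524.7 - 1528.7 = -1645.2
Services: -548.6 + 401.7 - 114.7 + 248.4 + 654.2 - 358.0 - 104.6 = 178.4
Primary income: -173.9 + 295.1 - 162.1 = -40.9
Secondary income: 61.3
Current account = (-1645.2) + 178.4 + (-40.9) + 61.3 = -1446.4
(Excluded from the current account — financial account: foreign purchases of domestic corporate bonds 394.4, sale of domestic government bonds to non-residents 916.1, increase in resident deposits held at foreign banks 222.5.)

-1446.4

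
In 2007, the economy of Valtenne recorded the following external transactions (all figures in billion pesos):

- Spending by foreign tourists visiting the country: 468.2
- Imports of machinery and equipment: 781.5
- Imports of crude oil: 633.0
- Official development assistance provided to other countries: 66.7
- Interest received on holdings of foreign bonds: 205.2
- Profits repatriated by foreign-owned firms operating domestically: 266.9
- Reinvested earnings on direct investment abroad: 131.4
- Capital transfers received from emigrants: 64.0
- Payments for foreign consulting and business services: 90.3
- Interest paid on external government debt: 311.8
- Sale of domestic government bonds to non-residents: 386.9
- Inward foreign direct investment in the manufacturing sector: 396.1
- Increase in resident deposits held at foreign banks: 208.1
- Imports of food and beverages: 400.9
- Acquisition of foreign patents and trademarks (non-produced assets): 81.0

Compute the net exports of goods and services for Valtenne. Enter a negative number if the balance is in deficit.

-1437.5

Goods: -781.5 - 400.9 - 633.0 = -1815.4
Services: -90.3 + 468.2 = 377.9
Trade balance = -1815.4 + 377.9 = -1437.5
(Excluded from the trade balance — secondary income: official development assistance provided to other countries 66.7; primary income: interest received on holdings of foreign bonds 205.2, profits repatriated by foreign-owned firms operating domestically 266.9, reinvested earnings on direct investment abroad 131.4, interest paid on external government debt 311.8; capital account: capital transfers received from emigrants 64.0, acquisition of foreign patents and trademarks (non-produced assets) 81.0; financial account: sale of domestic government bonds to non-residents 386.9, inward foreign direct investment in the manufacturing sector 396.1, increase in resident deposits held at foreign banks 208.1.)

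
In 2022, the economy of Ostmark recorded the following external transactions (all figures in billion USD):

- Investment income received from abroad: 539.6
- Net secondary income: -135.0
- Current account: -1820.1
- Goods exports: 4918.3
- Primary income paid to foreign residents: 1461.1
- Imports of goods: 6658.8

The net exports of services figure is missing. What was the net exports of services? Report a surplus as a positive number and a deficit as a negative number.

976.9

Current account = goods balance + services balance + net primary income + net secondary income
Sum of the known components = -2797.0
Net exports of services = CA - (known components) = -1820.1 - (-2797.0) = 976.9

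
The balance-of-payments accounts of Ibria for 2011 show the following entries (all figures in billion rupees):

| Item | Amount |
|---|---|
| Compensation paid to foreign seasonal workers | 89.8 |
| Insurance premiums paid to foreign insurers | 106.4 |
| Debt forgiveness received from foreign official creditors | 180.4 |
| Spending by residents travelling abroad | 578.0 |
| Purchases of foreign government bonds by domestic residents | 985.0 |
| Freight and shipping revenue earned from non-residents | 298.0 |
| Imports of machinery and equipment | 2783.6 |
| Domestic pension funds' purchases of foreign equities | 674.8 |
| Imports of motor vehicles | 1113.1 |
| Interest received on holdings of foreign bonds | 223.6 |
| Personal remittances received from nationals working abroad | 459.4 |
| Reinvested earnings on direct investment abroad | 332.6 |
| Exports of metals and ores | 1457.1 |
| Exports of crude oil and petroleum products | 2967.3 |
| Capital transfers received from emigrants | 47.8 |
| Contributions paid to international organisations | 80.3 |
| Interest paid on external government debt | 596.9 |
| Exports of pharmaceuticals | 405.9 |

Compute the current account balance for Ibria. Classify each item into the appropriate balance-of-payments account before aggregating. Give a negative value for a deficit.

795.8

Goods: 2967.3 + 1457.1 - 1113.1 - 2783.6 + 405.9 = 933.6
Services: -578.0 - 106.4 + 298.0 = -386.4
Primary income: -89.8 + 332.6 + 223.6 - 596.9 = -130.5
Secondary income: -80.3 + 459.4 = 379.1
Current account = 933.6 + (-386.4) + (-130.5) + 379.1 = 795.8
(Excluded from the current account — capital account: debt forgiveness received from foreign official creditors 180.4, capital transfers received from emigrants 47.8; financial account: purchases of foreign government bonds by domestic residents 985.0, domestic pension funds' purchases of foreign equities 674.8.)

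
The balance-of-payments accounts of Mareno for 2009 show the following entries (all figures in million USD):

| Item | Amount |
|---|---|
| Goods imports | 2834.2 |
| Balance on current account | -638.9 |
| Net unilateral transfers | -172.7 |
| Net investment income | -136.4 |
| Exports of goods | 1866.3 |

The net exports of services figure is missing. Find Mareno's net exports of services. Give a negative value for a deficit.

638.1

Current account = goods balance + services balance + net primary income + net secondary income
Sum of the known components = -1277.0
Net exports of services = CA - (known components) = -638.9 - (-1277.0) = 638.1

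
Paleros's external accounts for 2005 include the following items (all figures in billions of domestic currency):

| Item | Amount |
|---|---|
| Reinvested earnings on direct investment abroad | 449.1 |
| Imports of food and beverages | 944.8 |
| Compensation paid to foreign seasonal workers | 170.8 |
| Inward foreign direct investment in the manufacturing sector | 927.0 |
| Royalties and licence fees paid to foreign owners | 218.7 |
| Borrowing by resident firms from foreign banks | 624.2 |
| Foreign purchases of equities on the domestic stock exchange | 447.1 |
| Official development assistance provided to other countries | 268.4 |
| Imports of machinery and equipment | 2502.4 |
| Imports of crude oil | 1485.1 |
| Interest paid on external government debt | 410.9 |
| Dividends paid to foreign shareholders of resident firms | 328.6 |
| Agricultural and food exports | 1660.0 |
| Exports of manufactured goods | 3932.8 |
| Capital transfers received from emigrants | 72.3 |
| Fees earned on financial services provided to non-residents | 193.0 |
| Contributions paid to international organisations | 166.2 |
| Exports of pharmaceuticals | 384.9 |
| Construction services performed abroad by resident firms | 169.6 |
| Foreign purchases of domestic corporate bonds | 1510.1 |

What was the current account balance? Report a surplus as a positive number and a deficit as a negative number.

293.5

Goods: 3932.8 + 384.9 - 944.8 - 1485.1 + 1660.0 - 2502.4 = 1045.4
Services: 169.6 + 193.0 - 218.7 = 143.9
Primary income: -328.6 - 410.9 - 170.8 + 449.1 = -461.2
Secondary income: -166.2 - 268.4 = -434.6
Current account = 1045.4 + 143.9 + (-461.2) + (-434.6) = 293.5
(Excluded from the current account — financial account: inward foreign direct investment in the manufacturing sector 927.0, borrowing by resident firms from foreign banks 624.2, foreign purchases of equities on the domestic stock exchange 447.1, foreign purchases of domestic corporate bonds 1510.1; capital account: capital transfers received from emigrants 72.3.)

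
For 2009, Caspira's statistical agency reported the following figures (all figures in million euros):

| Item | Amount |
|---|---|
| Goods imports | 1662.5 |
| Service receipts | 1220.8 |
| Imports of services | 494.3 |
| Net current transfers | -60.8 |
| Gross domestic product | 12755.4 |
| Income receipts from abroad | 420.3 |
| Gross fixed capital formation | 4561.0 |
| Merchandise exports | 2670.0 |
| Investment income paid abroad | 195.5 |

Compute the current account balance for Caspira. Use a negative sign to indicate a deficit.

1898.0

Goods balance = 2670.0 - 1662.5 = 1007.5
Services balance = 1220.8 - 494.3 = 726.5
Trade balance (goods + services) = 1007.5 + 726.5 = 1734.0
Net primary income = 420.3 - 195.5 = 224.8
Net secondary income = -60.8
Current account = 1734.0 + 224.8 + (-60.8) = 1898.0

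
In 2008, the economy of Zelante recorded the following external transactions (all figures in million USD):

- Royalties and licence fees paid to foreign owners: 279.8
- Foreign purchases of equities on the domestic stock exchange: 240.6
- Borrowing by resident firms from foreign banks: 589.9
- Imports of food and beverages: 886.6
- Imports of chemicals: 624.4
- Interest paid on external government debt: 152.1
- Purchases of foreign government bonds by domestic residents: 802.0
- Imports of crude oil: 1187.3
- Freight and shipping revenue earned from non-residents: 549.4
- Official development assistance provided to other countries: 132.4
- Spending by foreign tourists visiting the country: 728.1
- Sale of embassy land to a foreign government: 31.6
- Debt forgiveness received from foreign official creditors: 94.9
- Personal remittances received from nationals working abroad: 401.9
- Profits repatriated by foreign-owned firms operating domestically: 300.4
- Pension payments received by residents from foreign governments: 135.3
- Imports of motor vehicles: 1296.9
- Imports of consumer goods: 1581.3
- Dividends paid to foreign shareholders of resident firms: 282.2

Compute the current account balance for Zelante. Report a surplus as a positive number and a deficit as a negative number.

-4908.7

Goods: -1296.9 - 624.4 - 886.6 - 1187.3 - 1581.3 = -5576.5
Services: -279.8 + 728.1 + 549.4 = 997.7
Primary income: -282.2 - 152.1 - 300.4 = -734.7
Secondary income: 401.9 + 135.3 - 132.4 = 404.8
Current account = (-5576.5) + 997.7 + (-734.7) + 404.8 = -4908.7
(Excluded from the current account — financial account: foreign purchases of equities on the domestic stock exchange 240.6, borrowing by resident firms from foreign banks 589.9, purchases of foreign government bonds by domestic residents 802.0; capital account: sale of embassy land to a foreign government 31.6, debt forgiveness received from foreign official creditors 94.9.)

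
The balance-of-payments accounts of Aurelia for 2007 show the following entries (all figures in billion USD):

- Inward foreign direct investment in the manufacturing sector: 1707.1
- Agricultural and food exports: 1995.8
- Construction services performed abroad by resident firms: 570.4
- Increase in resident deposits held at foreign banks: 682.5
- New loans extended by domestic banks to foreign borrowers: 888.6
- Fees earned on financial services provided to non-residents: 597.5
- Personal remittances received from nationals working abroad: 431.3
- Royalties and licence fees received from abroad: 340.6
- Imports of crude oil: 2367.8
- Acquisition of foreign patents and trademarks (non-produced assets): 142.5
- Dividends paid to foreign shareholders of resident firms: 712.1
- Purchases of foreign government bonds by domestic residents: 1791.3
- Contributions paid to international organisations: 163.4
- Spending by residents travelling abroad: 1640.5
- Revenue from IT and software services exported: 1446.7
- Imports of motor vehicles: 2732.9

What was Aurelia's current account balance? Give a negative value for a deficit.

Goods: -2367.8 - 2732.9 + 1995.8 = -3104.9
Services: 597.5 + 570.4 + 340.6 - 1640.5 + 1446.7 = 1314.7
Primary income: -712.1
Secondary income: -163.4 + 431.3 = 267.9
Current account = (-3104.9) + 1314.7 + (-712.1) + 267.9 = -2234.4
(Excluded from the current account — financial account: inward foreign direct investment in the manufacturing sector 1707.1, increase in resident deposits held at foreign banks 682.5, new loans extended by domestic banks to foreign borrowers 888.6, purchases of foreign government bonds by domestic residents 1791.3; capital account: acquisition of foreign patents and trademarks (non-produced assets) 142.5.)

-2234.4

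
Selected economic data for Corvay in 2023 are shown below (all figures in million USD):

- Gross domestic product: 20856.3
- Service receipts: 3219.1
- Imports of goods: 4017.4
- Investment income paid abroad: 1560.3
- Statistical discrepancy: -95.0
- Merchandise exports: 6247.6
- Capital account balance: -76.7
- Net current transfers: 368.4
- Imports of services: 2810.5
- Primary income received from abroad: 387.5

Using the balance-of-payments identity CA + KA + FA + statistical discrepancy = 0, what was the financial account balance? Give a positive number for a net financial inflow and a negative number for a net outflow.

-1662.7

Goods balance = 6247.6 - 4017.4 = 2230.2
Services balance = 3219.1 - 2810.5 = 408.6
Trade balance (goods + services) = 2230.2 + 408.6 = 2638.8
Net primary income = 387.5 - 1560.3 = -1172.8
Net secondary income = 368.4
Current account = 2638.8 + (-1172.8) + 368.4 = 1834.4
Financial account = -(1834.4 + (-76.7) + (-95.0)) = -1662.7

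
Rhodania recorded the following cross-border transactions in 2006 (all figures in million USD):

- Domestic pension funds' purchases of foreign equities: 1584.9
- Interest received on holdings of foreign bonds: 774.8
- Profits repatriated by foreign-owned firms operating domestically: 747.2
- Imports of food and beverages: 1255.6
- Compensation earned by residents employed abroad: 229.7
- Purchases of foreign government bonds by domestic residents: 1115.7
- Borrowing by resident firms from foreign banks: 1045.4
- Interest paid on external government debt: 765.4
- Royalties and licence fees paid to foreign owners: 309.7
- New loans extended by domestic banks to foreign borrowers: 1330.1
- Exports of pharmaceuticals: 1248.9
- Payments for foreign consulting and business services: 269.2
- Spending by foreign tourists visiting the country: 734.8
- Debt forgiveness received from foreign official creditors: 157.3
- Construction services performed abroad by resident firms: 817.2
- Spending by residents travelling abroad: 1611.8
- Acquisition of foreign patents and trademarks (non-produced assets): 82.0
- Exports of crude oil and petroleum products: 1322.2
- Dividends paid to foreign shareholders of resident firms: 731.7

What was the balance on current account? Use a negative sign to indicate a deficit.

Goods: -1255.6 + 1322.2 + 1248.9 = 1315.5
Services: -1611.8 - 309.7 + 734.8 - 269.2 + 817.2 = -638.7
Primary income: -731.7 - 765.4 + 774.8 - 747.2 + 229.7 = -1239.8
Current account = 1315.5 + (-638.7) + (-1239.8) = -563.0
(Excluded from the current account — financial account: domestic pension funds' purchases of foreign equities 1584.9, purchases of foreign government bonds by domestic residents 1115.7, borrowing by resident firms from foreign banks 1045.4, new loans extended by domestic banks to foreign borrowers 1330.1; capital account: debt forgiveness received from foreign official creditors 157.3, acquisition of foreign patents and trademarks (non-produced assets) 82.0.)

-563.0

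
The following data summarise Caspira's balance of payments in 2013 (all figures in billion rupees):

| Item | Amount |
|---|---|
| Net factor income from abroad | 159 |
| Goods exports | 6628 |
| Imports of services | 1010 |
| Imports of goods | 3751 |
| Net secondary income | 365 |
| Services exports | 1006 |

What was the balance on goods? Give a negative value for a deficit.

2877

Goods balance = 6628 - 3751 = 2877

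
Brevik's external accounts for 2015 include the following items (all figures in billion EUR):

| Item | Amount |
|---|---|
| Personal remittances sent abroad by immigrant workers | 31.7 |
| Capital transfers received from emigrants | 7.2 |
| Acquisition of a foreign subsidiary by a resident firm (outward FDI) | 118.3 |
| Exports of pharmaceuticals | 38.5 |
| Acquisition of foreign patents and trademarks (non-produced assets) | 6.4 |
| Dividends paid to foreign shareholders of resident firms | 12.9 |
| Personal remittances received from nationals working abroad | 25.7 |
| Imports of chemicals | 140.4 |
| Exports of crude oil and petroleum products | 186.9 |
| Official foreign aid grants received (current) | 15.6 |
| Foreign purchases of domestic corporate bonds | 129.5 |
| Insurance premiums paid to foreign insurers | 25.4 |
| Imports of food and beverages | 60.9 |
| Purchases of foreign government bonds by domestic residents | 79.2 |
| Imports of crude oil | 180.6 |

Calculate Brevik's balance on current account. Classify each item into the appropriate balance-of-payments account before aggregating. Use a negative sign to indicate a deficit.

Goods: 186.9 - 60.9 - 180.6 - 140.4 + 38.5 = -156.5
Services: -25.4
Primary income: -12.9
Secondary income: 25.7 - 31.7 + 15.6 = 9.6
Current account = (-156.5) + (-25.4) + (-12.9) + 9.6 = -185.2
(Excluded from the current account — capital account: capital transfers received from emigrants 7.2, acquisition of foreign patents and trademarks (non-produced assets) 6.4; financial account: acquisition of a foreign subsidiary by a resident firm (outward FDI) 118.3, foreign purchases of domestic corporate bonds 129.5, purchases of foreign government bonds by domestic residents 79.2.)

-185.2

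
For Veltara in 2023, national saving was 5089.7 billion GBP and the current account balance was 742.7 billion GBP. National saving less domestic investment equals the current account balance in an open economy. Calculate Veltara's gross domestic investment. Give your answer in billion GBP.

S - I = CA (net lending to the rest of the world).
I = S - CA = 5089.7 - 742.7 = 4347.0

4347.0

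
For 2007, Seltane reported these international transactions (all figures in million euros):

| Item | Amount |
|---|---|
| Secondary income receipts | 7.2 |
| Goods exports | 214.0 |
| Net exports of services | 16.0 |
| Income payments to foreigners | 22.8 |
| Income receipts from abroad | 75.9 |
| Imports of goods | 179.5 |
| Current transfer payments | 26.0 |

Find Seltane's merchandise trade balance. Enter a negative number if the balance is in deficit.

Goods balance = 214.0 - 179.5 = 34.5

34.5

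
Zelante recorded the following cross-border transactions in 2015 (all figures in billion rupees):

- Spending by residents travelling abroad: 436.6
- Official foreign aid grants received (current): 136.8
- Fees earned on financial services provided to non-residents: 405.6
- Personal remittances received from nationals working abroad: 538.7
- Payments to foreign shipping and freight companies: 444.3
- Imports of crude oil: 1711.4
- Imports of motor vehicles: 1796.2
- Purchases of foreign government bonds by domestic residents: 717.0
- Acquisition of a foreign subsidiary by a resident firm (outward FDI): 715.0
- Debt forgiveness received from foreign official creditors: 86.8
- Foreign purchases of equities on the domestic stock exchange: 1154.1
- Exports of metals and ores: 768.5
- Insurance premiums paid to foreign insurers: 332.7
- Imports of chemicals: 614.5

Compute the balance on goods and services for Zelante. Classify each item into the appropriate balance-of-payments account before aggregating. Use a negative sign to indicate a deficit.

Goods: 768.5 - 1796.2 - 614.5 - 1711.4 = -3353.6
Services: -444.3 + 405.6 - 436.6 - 332.7 = -808.0
Trade balance = -3353.6 + (-808.0) = -4161.6
(Excluded from the trade balance — secondary income: official foreign aid grants received (current) 136.8, personal remittances received from nationals working abroad 538.7; financial account: purchases of foreign government bonds by domestic residents 717.0, acquisition of a foreign subsidiary by a resident firm (outward FDI) 715.0, foreign purchases of equities on the domestic stock exchange 1154.1; capital account: debt forgiveness received from foreign official creditors 86.8.)

-4161.6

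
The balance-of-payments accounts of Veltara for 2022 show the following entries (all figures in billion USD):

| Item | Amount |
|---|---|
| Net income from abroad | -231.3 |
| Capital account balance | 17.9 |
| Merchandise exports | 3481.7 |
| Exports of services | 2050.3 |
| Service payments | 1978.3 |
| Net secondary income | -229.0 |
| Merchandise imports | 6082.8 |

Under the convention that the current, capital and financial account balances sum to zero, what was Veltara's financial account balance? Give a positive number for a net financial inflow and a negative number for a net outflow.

Goods balance = 3481.7 - 6082.8 = -2601.1
Services balance = 2050.3 - 1978.3 = 72.0
Trade balance (goods + services) = -2601.1 + 72.0 = -2529.1
Net primary income = -231.3
Net secondary income = -229.0
Current account = -2529.1 + (-231.3) + (-229.0) = -2989.4
Financial account = -(-2989.4 + 17.9) = 2971.5

2971.5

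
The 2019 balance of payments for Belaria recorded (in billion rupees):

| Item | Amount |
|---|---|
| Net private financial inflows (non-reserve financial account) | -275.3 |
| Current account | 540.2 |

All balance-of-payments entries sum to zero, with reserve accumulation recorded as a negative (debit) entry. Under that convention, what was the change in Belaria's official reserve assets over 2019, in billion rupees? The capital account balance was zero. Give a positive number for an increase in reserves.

Official reserve transactions balance = -(540.2 + (-275.3)) = -264.9
An accumulation of reserves is recorded as a debit (negative entry), so the change in the stock of reserves is the negative of that balance.
Change in official reserves = -(-264.9) = 264.9

264.9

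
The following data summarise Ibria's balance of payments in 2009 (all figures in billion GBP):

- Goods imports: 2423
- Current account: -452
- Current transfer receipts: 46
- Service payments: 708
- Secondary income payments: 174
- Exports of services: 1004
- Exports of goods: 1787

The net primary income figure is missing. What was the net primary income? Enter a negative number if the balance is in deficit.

16

Current account = goods balance + services balance + net primary income + net secondary income
Sum of the known components = -468
Net primary income = CA - (known components) = -452 - (-468) = 16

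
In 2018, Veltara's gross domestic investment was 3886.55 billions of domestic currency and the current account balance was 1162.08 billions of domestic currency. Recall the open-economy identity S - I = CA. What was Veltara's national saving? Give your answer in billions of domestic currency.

S - I = CA (net lending to the rest of the world).
S = I + CA = 3886.55 + 1162.08 = 5048.63

5048.63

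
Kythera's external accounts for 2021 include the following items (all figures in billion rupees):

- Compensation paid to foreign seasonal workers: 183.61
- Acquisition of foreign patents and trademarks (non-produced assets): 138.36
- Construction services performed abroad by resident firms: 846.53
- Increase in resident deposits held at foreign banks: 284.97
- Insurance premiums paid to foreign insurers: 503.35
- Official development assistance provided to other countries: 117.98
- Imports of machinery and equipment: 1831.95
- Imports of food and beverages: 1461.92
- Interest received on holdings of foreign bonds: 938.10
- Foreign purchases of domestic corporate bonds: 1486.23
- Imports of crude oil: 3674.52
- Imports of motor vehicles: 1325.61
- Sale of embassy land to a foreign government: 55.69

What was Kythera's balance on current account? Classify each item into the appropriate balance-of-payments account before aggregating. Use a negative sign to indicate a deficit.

-7314.31

Goods: -1461.92 - 1325.61 - 3674.52 - 1831.95 = -8294.00
Services: 846.53 - 503.35 = 343.18
Primary income: -183.61 + 938.10 = 754.49
Secondary income: -117.98
Current account = (-8294.00) + 343.18 + 754.49 + (-117.98) = -7314.31
(Excluded from the current account — capital account: acquisition of foreign patents and trademarks (non-produced assets) 138.36, sale of embassy land to a foreign government 55.69; financial account: increase in resident deposits held at foreign banks 284.97, foreign purchases of domestic corporate bonds 1486.23.)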